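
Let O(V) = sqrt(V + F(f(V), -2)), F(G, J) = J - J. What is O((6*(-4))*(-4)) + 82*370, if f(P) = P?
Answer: 30340 + 4*sqrt(6) ≈ 30350.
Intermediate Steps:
F(G, J) = 0
O(V) = sqrt(V) (O(V) = sqrt(V + 0) = sqrt(V))
O((6*(-4))*(-4)) + 82*370 = sqrt((6*(-4))*(-4)) + 82*370 = sqrt(-24*(-4)) + 30340 = sqrt(96) + 30340 = 4*sqrt(6) + 30340 = 30340 + 4*sqrt(6)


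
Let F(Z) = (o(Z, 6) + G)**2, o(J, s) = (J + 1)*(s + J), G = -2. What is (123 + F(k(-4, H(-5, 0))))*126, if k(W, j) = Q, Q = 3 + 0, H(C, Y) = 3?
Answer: 161154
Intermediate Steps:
o(J, s) = (1 + J)*(J + s)
Q = 3
k(W, j) = 3
F(Z) = (4 + Z**2 + 7*Z)**2 (F(Z) = ((Z + 6 + Z**2 + Z*6) - 2)**2 = ((Z + 6 + Z**2 + 6*Z) - 2)**2 = ((6 + Z**2 + 7*Z) - 2)**2 = (4 + Z**2 + 7*Z)**2)
(123 + F(k(-4, H(-5, 0))))*126 = (123 + (4 + 3**2 + 7*3)**2)*126 = (123 + (4 + 9 + 21)**2)*126 = (123 + 34**2)*126 = (123 + 1156)*126 = 1279*126 = 161154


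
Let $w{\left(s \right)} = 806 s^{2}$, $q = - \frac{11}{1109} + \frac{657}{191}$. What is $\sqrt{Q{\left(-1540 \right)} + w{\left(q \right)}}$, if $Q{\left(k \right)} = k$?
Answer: $\frac{2 \sqrt{89081760585031}}{211819} \approx 89.117$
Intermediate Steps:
$q = \frac{726512}{211819}$ ($q = \left(-11\right) \frac{1}{1109} + 657 \cdot \frac{1}{191} = - \frac{11}{1109} + \frac{657}{191} = \frac{726512}{211819} \approx 3.4299$)
$\sqrt{Q{\left(-1540 \right)} + w{\left(q \right)}} = \sqrt{-1540 + 806 \left(\frac{726512}{211819}\right)^{2}} = \sqrt{-1540 + 806 \cdot \frac{527819686144}{44867288761}} = \sqrt{-1540 + \frac{425422667032064}{44867288761}} = \sqrt{\frac{356327042340124}{44867288761}} = \frac{2 \sqrt{89081760585031}}{211819}$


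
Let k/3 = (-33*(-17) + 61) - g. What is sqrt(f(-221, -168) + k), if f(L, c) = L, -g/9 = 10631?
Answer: sqrt(288682) ≈ 537.29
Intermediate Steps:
g = -95679 (g = -9*10631 = -95679)
k = 288903 (k = 3*((-33*(-17) + 61) - 1*(-95679)) = 3*((561 + 61) + 95679) = 3*(622 + 95679) = 3*96301 = 288903)
sqrt(f(-221, -168) + k) = sqrt(-221 + 288903) = sqrt(288682)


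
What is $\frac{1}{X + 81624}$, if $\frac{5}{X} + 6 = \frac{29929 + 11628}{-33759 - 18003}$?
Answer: $\frac{352129}{28741918686} \approx 1.2251 \cdot 10^{-5}$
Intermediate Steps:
$X = - \frac{258810}{352129}$ ($X = \frac{5}{-6 + \frac{29929 + 11628}{-33759 - 18003}} = \frac{5}{-6 + \frac{41557}{-51762}} = \frac{5}{-6 + 41557 \left(- \frac{1}{51762}\right)} = \frac{5}{-6 - \frac{41557}{51762}} = \frac{5}{- \frac{352129}{51762}} = 5 \left(- \frac{51762}{352129}\right) = - \frac{258810}{352129} \approx -0.73499$)
$\frac{1}{X + 81624} = \frac{1}{- \frac{258810}{352129} + 81624} = \frac{1}{\frac{28741918686}{352129}} = \frac{352129}{28741918686}$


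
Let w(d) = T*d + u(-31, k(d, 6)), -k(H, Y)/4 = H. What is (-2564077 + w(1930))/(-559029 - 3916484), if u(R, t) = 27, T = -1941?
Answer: 6310180/4475513 ≈ 1.4099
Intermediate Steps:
k(H, Y) = -4*H
w(d) = 27 - 1941*d (w(d) = -1941*d + 27 = 27 - 1941*d)
(-2564077 + w(1930))/(-559029 - 3916484) = (-2564077 + (27 - 1941*1930))/(-559029 - 3916484) = (-2564077 + (27 - 3746130))/(-4475513) = (-2564077 - 3746103)*(-1/4475513) = -6310180*(-1/4475513) = 6310180/4475513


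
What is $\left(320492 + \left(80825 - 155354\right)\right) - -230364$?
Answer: $476327$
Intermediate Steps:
$\left(320492 + \left(80825 - 155354\right)\right) - -230364 = \left(320492 + \left(80825 - 155354\right)\right) + 230364 = \left(320492 - 74529\right) + 230364 = 245963 + 230364 = 476327$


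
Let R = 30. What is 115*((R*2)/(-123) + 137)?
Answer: 643655/41 ≈ 15699.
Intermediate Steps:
115*((R*2)/(-123) + 137) = 115*((30*2)/(-123) + 137) = 115*(60*(-1/123) + 137) = 115*(-20/41 + 137) = 115*(5597/41) = 643655/41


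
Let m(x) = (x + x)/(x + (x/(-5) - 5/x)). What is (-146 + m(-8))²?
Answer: 1094683396/53361 ≈ 20515.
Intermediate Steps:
m(x) = 2*x/(-5/x + 4*x/5) (m(x) = (2*x)/(x + (x*(-⅕) - 5/x)) = (2*x)/(x + (-x/5 - 5/x)) = (2*x)/(x + (-5/x - x/5)) = (2*x)/(-5/x + 4*x/5) = 2*x/(-5/x + 4*x/5))
(-146 + m(-8))² = (-146 + 10*(-8)²/(-25 + 4*(-8)²))² = (-146 + 10*64/(-25 + 4*64))² = (-146 + 10*64/(-25 + 256))² = (-146 + 10*64/231)² = (-146 + 10*64*(1/231))² = (-146 + 640/231)² = (-33086/231)² = 1094683396/53361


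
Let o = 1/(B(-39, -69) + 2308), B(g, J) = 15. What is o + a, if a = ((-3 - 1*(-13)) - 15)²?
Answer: 58076/2323 ≈ 25.000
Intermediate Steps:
o = 1/2323 (o = 1/(15 + 2308) = 1/2323 ≈ 0.00043048)
a = 25 (a = ((-3 + 13) - 15)² = (10 - 15)² = (-5)² = 25)
o + a = 1/2323 + 25 = 58076/2323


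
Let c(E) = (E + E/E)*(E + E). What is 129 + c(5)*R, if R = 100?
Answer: 6129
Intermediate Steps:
c(E) = 2*E*(1 + E) (c(E) = (E + 1)*(2*E) = (1 + E)*(2*E) = 2*E*(1 + E))
129 + c(5)*R = 129 + (2*5*(1 + 5))*100 = 129 + (2*5*6)*100 = 129 + 60*100 = 129 + 6000 = 6129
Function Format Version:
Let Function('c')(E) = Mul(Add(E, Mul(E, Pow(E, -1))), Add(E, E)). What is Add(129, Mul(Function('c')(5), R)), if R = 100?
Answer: 6129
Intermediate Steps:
Function('c')(E) = Mul(2, E, Add(1, E)) (Function('c')(E) = Mul(Add(E, 1), Mul(2, E)) = Mul(Add(1, E), Mul(2, E)) = Mul(2, E, Add(1, E)))
Add(129, Mul(Function('c')(5), R)) = Add(129, Mul(Mul(2, 5, Add(1, 5)), 100)) = Add(129, Mul(Mul(2, 5, 6), 100)) = Add(129, Mul(60, 100)) = Add(129, 6000) = 6129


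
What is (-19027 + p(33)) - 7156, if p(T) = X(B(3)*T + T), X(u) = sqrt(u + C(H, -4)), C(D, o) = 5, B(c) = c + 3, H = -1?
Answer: -26183 + 2*sqrt(59) ≈ -26168.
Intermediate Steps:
B(c) = 3 + c
X(u) = sqrt(5 + u) (X(u) = sqrt(u + 5) = sqrt(5 + u))
p(T) = sqrt(5 + 7*T) (p(T) = sqrt(5 + ((3 + 3)*T + T)) = sqrt(5 + (6*T + T)) = sqrt(5 + 7*T))
(-19027 + p(33)) - 7156 = (-19027 + sqrt(5 + 7*33)) - 7156 = (-19027 + sqrt(5 + 231)) - 7156 = (-19027 + sqrt(236)) - 7156 = (-19027 + 2*sqrt(59)) - 7156 = -26183 + 2*sqrt(59)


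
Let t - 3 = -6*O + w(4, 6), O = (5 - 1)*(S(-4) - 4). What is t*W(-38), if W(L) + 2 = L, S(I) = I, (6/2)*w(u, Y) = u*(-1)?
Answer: -23240/3 ≈ -7746.7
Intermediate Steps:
w(u, Y) = -u/3 (w(u, Y) = (u*(-1))/3 = (-u)/3 = -u/3)
W(L) = -2 + L
O = -32 (O = (5 - 1)*(-4 - 4) = 4*(-8) = -32)
t = 581/3 (t = 3 + (-6*(-32) - ⅓*4) = 3 + (192 - 4/3) = 3 + 572/3 = 581/3 ≈ 193.67)
t*W(-38) = 581*(-2 - 38)/3 = (581/3)*(-40) = -23240/3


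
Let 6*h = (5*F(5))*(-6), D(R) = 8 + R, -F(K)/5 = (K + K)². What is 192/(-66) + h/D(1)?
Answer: 27212/99 ≈ 274.87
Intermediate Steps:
F(K) = -20*K² (F(K) = -5*(K + K)² = -5*4*K² = -20*K²)
h = 2500 (h = ((5*(-20*5²))*(-6))/6 = ((5*(-20*25))*(-6))/6 = ((5*(-500))*(-6))/6 = (-2500*(-6))/6 = (⅙)*15000 = 2500)
192/(-66) + h/D(1) = 192/(-66) + 2500/(8 + 1) = 192*(-1/66) + 2500/9 = -32/11 + 2500*(⅑) = -32/11 + 2500/9 = 27212/99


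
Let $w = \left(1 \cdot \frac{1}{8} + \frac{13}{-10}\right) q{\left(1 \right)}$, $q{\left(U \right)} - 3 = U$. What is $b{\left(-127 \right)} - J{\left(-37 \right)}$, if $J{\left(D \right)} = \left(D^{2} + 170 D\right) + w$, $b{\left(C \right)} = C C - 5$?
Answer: $\frac{210497}{10} \approx 21050.0$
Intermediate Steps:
$q{\left(U \right)} = 3 + U$
$w = - \frac{47}{10}$ ($w = \left(1 \cdot \frac{1}{8} + \frac{13}{-10}\right) \left(3 + 1\right) = \left(1 \cdot \frac{1}{8} + 13 \left(- \frac{1}{10}\right)\right) 4 = \left(\frac{1}{8} - \frac{13}{10}\right) 4 = \left(- \frac{47}{40}\right) 4 = - \frac{47}{10} \approx -4.7$)
$b{\left(C \right)} = -5 + C^{2}$ ($b{\left(C \right)} = C^{2} - 5 = -5 + C^{2}$)
$J{\left(D \right)} = - \frac{47}{10} + D^{2} + 170 D$ ($J{\left(D \right)} = \left(D^{2} + 170 D\right) - \frac{47}{10} = - \frac{47}{10} + D^{2} + 170 D$)
$b{\left(-127 \right)} - J{\left(-37 \right)} = \left(-5 + \left(-127\right)^{2}\right) - \left(- \frac{47}{10} + \left(-37\right)^{2} + 170 \left(-37\right)\right) = \left(-5 + 16129\right) - \left(- \frac{47}{10} + 1369 - 6290\right) = 16124 - - \frac{49257}{10} = 16124 + \frac{49257}{10} = \frac{210497}{10}$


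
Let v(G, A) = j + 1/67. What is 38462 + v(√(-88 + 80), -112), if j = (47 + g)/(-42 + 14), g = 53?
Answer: 18037010/469 ≈ 38458.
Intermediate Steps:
j = -25/7 (j = (47 + 53)/(-42 + 14) = 100/(-28) = 100*(-1/28) = -25/7 ≈ -3.5714)
v(G, A) = -1668/469 (v(G, A) = -25/7 + 1/67 = -1668/469)
38462 + v(√(-88 + 80), -112) = 38462 - 1668/469 = 18037010/469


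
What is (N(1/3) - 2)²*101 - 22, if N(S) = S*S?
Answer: 27407/81 ≈ 338.36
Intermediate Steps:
N(S) = S²
(N(1/3) - 2)²*101 - 22 = ((1/3)² - 2)²*101 - 22 = ((⅓)² - 2)²*101 - 22 = (⅑ - 2)²*101 - 22 = (-17/9)²*101 - 22 = (289/81)*101 - 22 = 29189/81 - 22 = 27407/81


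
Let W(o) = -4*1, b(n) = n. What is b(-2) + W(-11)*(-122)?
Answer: 486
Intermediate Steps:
W(o) = -4
b(-2) + W(-11)*(-122) = -2 - 4*(-122) = -2 + 488 = 486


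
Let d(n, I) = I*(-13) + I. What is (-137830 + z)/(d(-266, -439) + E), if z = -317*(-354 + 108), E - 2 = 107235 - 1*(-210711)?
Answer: -7481/40402 ≈ -0.18516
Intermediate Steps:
E = 317948 (E = 2 + (107235 - 1*(-210711)) = 2 + (107235 + 210711) = 2 + 317946 = 317948)
d(n, I) = -12*I (d(n, I) = -13*I + I = -12*I)
z = 77982 (z = -317*(-246) = 77982)
(-137830 + z)/(d(-266, -439) + E) = (-137830 + 77982)/(-12*(-439) + 317948) = -59848/(5268 + 317948) = -59848/323216 = -59848*1/323216 = -7481/40402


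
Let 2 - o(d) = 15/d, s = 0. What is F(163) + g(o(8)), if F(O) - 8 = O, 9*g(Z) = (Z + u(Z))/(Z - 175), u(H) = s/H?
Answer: 2153060/12591 ≈ 171.00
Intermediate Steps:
u(H) = 0 (u(H) = 0/H = 0)
o(d) = 2 - 15/d
g(Z) = Z/(9*(-175 + Z)) (g(Z) = ((Z + 0)/(Z - 175))/9 = (Z/(-175 + Z))/9 = Z/(9*(-175 + Z)))
F(O) = 8 + O
F(163) + g(o(8)) = (8 + 163) + (2 - 15/8)/(9*(-175 + (2 - 15/8))) = 171 + (2 - 15*⅛)/(9*(-175 + (2 - 15*⅛))) = 171 + (2 - 15/8)/(9*(-175 + (2 - 15/8))) = 171 + (⅑)*(⅛)/(-175 + ⅛) = 171 + (⅑)*(⅛)/(-1399/8) = 171 + (⅑)*(⅛)*(-8/1399) = 171 - 1/12591 = 2153060/12591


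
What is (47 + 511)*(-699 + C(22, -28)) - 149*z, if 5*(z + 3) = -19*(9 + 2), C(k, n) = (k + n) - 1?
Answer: -1936364/5 ≈ -3.8727e+5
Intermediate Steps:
C(k, n) = -1 + k + n
z = -224/5 (z = -3 + (-19*(9 + 2))/5 = -3 + (-19*11)/5 = -3 + (⅕)*(-209) = -3 - 209/5 = -224/5 ≈ -44.800)
(47 + 511)*(-699 + C(22, -28)) - 149*z = (47 + 511)*(-699 + (-1 + 22 - 28)) - 149*(-224/5) = 558*(-699 - 7) + 33376/5 = 558*(-706) + 33376/5 = -393948 + 33376/5 = -1936364/5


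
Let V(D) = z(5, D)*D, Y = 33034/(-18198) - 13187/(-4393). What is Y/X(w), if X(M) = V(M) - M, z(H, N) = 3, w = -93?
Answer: -23714666/3717387351 ≈ -0.0063794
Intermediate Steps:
Y = 47429332/39971907 (Y = 33034*(-1/18198) - 13187*(-1/4393) = -16517/9099 + 13187/4393 = 47429332/39971907 ≈ 1.1866)
V(D) = 3*D
X(M) = 2*M (X(M) = 3*M - M = 2*M)
Y/X(w) = 47429332/(39971907*((2*(-93)))) = (47429332/39971907)/(-186) = (47429332/39971907)*(-1/186) = -23714666/3717387351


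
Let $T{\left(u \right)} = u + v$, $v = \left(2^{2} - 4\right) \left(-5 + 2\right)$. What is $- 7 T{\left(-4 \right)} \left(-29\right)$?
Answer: $-812$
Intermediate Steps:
$v = 0$ ($v = \left(4 - 4\right) \left(-3\right) = 0 \left(-3\right) = 0$)
$T{\left(u \right)} = u$ ($T{\left(u \right)} = u + 0 = u$)
$- 7 T{\left(-4 \right)} \left(-29\right) = \left(-7\right) \left(-4\right) \left(-29\right) = 28 \left(-29\right) = -812$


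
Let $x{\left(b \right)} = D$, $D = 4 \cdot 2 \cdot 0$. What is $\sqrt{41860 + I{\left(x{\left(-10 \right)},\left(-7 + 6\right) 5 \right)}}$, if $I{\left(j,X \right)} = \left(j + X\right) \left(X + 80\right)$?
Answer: $\sqrt{41485} \approx 203.68$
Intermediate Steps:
$D = 0$ ($D = 8 \cdot 0 = 0$)
$x{\left(b \right)} = 0$
$I{\left(j,X \right)} = \left(80 + X\right) \left(X + j\right)$ ($I{\left(j,X \right)} = \left(X + j\right) \left(80 + X\right) = \left(80 + X\right) \left(X + j\right)$)
$\sqrt{41860 + I{\left(x{\left(-10 \right)},\left(-7 + 6\right) 5 \right)}} = \sqrt{41860 + \left(\left(\left(-7 + 6\right) 5\right)^{2} + 80 \left(-7 + 6\right) 5 + 80 \cdot 0 + \left(-7 + 6\right) 5 \cdot 0\right)} = \sqrt{41860 + \left(\left(\left(-1\right) 5\right)^{2} + 80 \left(\left(-1\right) 5\right) + 0 + \left(-1\right) 5 \cdot 0\right)} = \sqrt{41860 + \left(\left(-5\right)^{2} + 80 \left(-5\right) + 0 - 0\right)} = \sqrt{41860 + \left(25 - 400 + 0 + 0\right)} = \sqrt{41860 - 375} = \sqrt{41485}$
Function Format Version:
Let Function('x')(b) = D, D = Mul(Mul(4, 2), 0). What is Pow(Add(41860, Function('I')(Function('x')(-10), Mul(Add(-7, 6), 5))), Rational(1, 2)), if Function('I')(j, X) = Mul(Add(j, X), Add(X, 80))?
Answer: Pow(41485, Rational(1, 2)) ≈ 203.68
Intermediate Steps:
D = 0 (D = Mul(8, 0) = 0)
Function('x')(b) = 0
Function('I')(j, X) = Mul(Add(80, X), Add(X, j)) (Function('I')(j, X) = Mul(Add(X, j), Add(80, X)) = Mul(Add(80, X), Add(X, j)))
Pow(Add(41860, Function('I')(Function('x')(-10), Mul(Add(-7, 6), 5))), Rational(1, 2)) = Pow(Add(41860, Add(Pow(Mul(Add(-7, 6), 5), 2), Mul(80, Mul(Add(-7, 6), 5)), Mul(80, 0), Mul(Mul(Add(-7, 6), 5), 0))), Rational(1, 2)) = Pow(Add(41860, Add(Pow(Mul(-1, 5), 2), Mul(80, Mul(-1, 5)), 0, Mul(Mul(-1, 5), 0))), Rational(1, 2)) = Pow(Add(41860, Add(Pow(-5, 2), Mul(80, -5), 0, Mul(-5, 0))), Rational(1, 2)) = Pow(Add(41860, Add(25, -400, 0, 0)), Rational(1, 2)) = Pow(Add(41860, -375), Rational(1, 2)) = Pow(41485, Rational(1, 2))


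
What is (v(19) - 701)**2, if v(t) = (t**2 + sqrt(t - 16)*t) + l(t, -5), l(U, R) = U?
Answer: 104124 - 12198*sqrt(3) ≈ 82997.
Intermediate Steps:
v(t) = t + t**2 + t*sqrt(-16 + t) (v(t) = (t**2 + sqrt(t - 16)*t) + t = (t**2 + sqrt(-16 + t)*t) + t = (t**2 + t*sqrt(-16 + t)) + t = t + t**2 + t*sqrt(-16 + t))
(v(19) - 701)**2 = (19*(1 + 19 + sqrt(-16 + 19)) - 701)**2 = (19*(1 + 19 + sqrt(3)) - 701)**2 = (19*(20 + sqrt(3)) - 701)**2 = ((380 + 19*sqrt(3)) - 701)**2 = (-321 + 19*sqrt(3))**2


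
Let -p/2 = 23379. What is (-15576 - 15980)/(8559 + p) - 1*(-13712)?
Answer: 74830892/5457 ≈ 13713.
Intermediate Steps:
p = -46758 (p = -2*23379 = -46758)
(-15576 - 15980)/(8559 + p) - 1*(-13712) = (-15576 - 15980)/(8559 - 46758) - 1*(-13712) = -31556/(-38199) + 13712 = -31556*(-1/38199) + 13712 = 4508/5457 + 13712 = 74830892/5457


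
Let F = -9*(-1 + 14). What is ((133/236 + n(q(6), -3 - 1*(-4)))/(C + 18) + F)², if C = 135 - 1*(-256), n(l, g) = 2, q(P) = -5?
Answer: 127525141046209/9316882576 ≈ 13688.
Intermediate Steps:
C = 391 (C = 135 + 256 = 391)
F = -117 (F = -9*13 = -117)
((133/236 + n(q(6), -3 - 1*(-4)))/(C + 18) + F)² = ((133/236 + 2)/(391 + 18) - 117)² = ((133*(1/236) + 2)/409 - 117)² = ((133/236 + 2)*(1/409) - 117)² = ((605/236)*(1/409) - 117)² = (605/96524 - 117)² = (-11292703/96524)² = 127525141046209/9316882576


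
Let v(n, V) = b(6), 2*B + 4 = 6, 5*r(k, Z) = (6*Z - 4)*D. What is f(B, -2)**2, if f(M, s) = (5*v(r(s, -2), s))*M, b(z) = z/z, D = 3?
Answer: 25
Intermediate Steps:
b(z) = 1
r(k, Z) = -12/5 + 18*Z/5 (r(k, Z) = ((6*Z - 4)*3)/5 = ((-4 + 6*Z)*3)/5 = (-12 + 18*Z)/5 = -12/5 + 18*Z/5)
B = 1 (B = -2 + (1/2)*6 = -2 + 3 = 1)
v(n, V) = 1
f(M, s) = 5*M (f(M, s) = (5*1)*M = 5*M)
f(B, -2)**2 = (5*1)**2 = 5**2 = 25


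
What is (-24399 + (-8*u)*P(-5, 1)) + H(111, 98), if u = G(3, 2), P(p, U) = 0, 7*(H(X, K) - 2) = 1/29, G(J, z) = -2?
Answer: -4952590/203 ≈ -24397.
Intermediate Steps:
H(X, K) = 407/203 (H(X, K) = 2 + (⅐)/29 = 2 + (⅐)*(1/29) = 2 + 1/203 = 407/203)
u = -2
(-24399 + (-8*u)*P(-5, 1)) + H(111, 98) = (-24399 - 8*(-2)*0) + 407/203 = (-24399 + 16*0) + 407/203 = (-24399 + 0) + 407/203 = -24399 + 407/203 = -4952590/203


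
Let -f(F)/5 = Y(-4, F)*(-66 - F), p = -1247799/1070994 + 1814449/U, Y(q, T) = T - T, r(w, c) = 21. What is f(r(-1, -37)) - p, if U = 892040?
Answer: -138362895391/159228247960 ≈ -0.86896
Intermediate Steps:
Y(q, T) = 0
p = 138362895391/159228247960 (p = -1247799/1070994 + 1814449/892040 = -1247799*1/1070994 + 1814449*(1/892040) = -415933/356998 + 1814449/892040 = 138362895391/159228247960 ≈ 0.86896)
f(F) = 0 (f(F) = -0*(-66 - F) = -5*0 = 0)
f(r(-1, -37)) - p = 0 - 1*138362895391/159228247960 = 0 - 138362895391/159228247960 = -138362895391/159228247960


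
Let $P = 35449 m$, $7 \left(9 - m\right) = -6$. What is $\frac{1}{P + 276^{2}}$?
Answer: $\frac{7}{2979213} \approx 2.3496 \cdot 10^{-6}$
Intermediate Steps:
$m = \frac{69}{7}$ ($m = 9 - - \frac{6}{7} = 9 + \frac{6}{7} = \frac{69}{7} \approx 9.8571$)
$P = \frac{2445981}{7}$ ($P = 35449 \cdot \frac{69}{7} = \frac{2445981}{7} \approx 3.4943 \cdot 10^{5}$)
$\frac{1}{P + 276^{2}} = \frac{1}{\frac{2445981}{7} + 276^{2}} = \frac{1}{\frac{2445981}{7} + 76176} = \frac{1}{\frac{2979213}{7}} = \frac{7}{2979213}$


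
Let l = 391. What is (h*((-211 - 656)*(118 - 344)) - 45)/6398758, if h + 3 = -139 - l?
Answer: -104437131/6398758 ≈ -16.321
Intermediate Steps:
h = -533 (h = -3 + (-139 - 1*391) = -3 + (-139 - 391) = -3 - 530 = -533)
(h*((-211 - 656)*(118 - 344)) - 45)/6398758 = (-533*(-211 - 656)*(118 - 344) - 45)/6398758 = (-(-462111)*(-226) - 45)*(1/6398758) = (-533*195942 - 45)*(1/6398758) = (-104437086 - 45)*(1/6398758) = -104437131*1/6398758 = -104437131/6398758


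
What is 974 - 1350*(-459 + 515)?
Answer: -74626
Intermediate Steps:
974 - 1350*(-459 + 515) = 974 - 1350*56 = 974 - 75600 = -74626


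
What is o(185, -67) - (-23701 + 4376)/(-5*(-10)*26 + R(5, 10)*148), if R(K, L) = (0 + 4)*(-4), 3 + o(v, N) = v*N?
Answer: -13260389/1068 ≈ -12416.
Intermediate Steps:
o(v, N) = -3 + N*v (o(v, N) = -3 + v*N = -3 + N*v)
R(K, L) = -16 (R(K, L) = 4*(-4) = -16)
o(185, -67) - (-23701 + 4376)/(-5*(-10)*26 + R(5, 10)*148) = (-3 - 67*185) - (-23701 + 4376)/(-5*(-10)*26 - 16*148) = (-3 - 12395) - (-19325)/(50*26 - 2368) = -12398 - (-19325)/(1300 - 2368) = -12398 - (-19325)/(-1068) = -12398 - (-19325)*(-1)/1068 = -12398 - 1*19325/1068 = -12398 - 19325/1068 = -13260389/1068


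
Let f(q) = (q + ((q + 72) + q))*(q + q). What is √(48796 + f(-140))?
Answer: 2*√36559 ≈ 382.41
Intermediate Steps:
f(q) = 2*q*(72 + 3*q) (f(q) = (q + ((72 + q) + q))*(2*q) = (q + (72 + 2*q))*(2*q) = (72 + 3*q)*(2*q) = 2*q*(72 + 3*q))
√(48796 + f(-140)) = √(48796 + 6*(-140)*(24 - 140)) = √(48796 + 6*(-140)*(-116)) = √(48796 + 97440) = √146236 = 2*√36559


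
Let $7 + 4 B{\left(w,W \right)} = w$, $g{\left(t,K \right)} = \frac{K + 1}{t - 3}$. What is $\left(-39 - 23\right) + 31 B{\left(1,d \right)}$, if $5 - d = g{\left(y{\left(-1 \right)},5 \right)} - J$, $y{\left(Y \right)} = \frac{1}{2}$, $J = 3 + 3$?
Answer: $- \frac{217}{2} \approx -108.5$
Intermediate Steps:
$J = 6$
$y{\left(Y \right)} = \frac{1}{2}$
$g{\left(t,K \right)} = \frac{1 + K}{-3 + t}$
$d = \frac{67}{5}$ ($d = 5 - \left(\frac{1 + 5}{-3 + \frac{1}{2}} - 6\right) = 5 - \left(\frac{1}{- \frac{5}{2}} \cdot 6 - 6\right) = 5 - \left(\left(- \frac{2}{5}\right) 6 - 6\right) = 5 - \left(- \frac{12}{5} - 6\right) = 5 - - \frac{42}{5} = 5 + \frac{42}{5} = \frac{67}{5} \approx 13.4$)
$B{\left(w,W \right)} = - \frac{7}{4} + \frac{w}{4}$
$\left(-39 - 23\right) + 31 B{\left(1,d \right)} = \left(-39 - 23\right) + 31 \left(- \frac{7}{4} + \frac{1}{4} \cdot 1\right) = \left(-39 - 23\right) + 31 \left(- \frac{7}{4} + \frac{1}{4}\right) = -62 + 31 \left(- \frac{3}{2}\right) = -62 - \frac{93}{2} = - \frac{217}{2}$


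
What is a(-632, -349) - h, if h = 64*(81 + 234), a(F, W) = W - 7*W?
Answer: -18066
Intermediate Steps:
a(F, W) = -6*W
h = 20160 (h = 64*315 = 20160)
a(-632, -349) - h = -6*(-349) - 1*20160 = 2094 - 20160 = -18066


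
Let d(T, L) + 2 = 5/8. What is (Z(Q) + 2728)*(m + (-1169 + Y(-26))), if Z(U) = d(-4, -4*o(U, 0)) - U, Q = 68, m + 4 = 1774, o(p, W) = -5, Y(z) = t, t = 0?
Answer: 12782669/8 ≈ 1.5978e+6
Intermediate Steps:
Y(z) = 0
m = 1770 (m = -4 + 1774 = 1770)
d(T, L) = -11/8 (d(T, L) = -2 + 5/8 = -11/8)
Z(U) = -11/8 - U
(Z(Q) + 2728)*(m + (-1169 + Y(-26))) = ((-11/8 - 1*68) + 2728)*(1770 + (-1169 + 0)) = ((-11/8 - 68) + 2728)*(1770 - 1169) = (-555/8 + 2728)*601 = (21269/8)*601 = 12782669/8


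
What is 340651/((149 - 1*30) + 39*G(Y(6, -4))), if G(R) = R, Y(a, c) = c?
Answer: -340651/37 ≈ -9206.8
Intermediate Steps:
340651/((149 - 1*30) + 39*G(Y(6, -4))) = 340651/((149 - 1*30) + 39*(-4)) = 340651/((149 - 30) - 156) = 340651/(119 - 156) = 340651/(-37) = 340651*(-1/37) = -340651/37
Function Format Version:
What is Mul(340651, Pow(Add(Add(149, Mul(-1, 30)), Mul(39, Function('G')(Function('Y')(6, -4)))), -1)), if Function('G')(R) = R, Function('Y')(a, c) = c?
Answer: Rational(-340651, 37) ≈ -9206.8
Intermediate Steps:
Mul(340651, Pow(Add(Add(149, Mul(-1, 30)), Mul(39, Function('G')(Function('Y')(6, -4)))), -1)) = Mul(340651, Pow(Add(Add(149, Mul(-1, 30)), Mul(39, -4)), -1)) = Mul(340651, Pow(Add(Add(149, -30), -156), -1)) = Mul(340651, Pow(Add(119, -156), -1)) = Mul(340651, Pow(-37, -1)) = Mul(340651, Rational(-1, 37)) = Rational(-340651, 37)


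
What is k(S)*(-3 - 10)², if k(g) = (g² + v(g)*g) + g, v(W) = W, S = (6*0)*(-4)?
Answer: 0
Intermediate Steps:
S = 0 (S = 0*(-4) = 0)
k(g) = g + 2*g² (k(g) = (g² + g*g) + g = (g² + g²) + g = 2*g² + g = g + 2*g²)
k(S)*(-3 - 10)² = (0*(1 + 2*0))*(-3 - 10)² = (0*(1 + 0))*(-13)² = (0*1)*169 = 0*169 = 0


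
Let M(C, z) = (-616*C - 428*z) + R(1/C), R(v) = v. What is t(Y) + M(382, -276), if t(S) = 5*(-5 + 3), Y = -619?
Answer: -44768107/382 ≈ -1.1719e+5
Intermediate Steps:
M(C, z) = 1/C - 616*C - 428*z (M(C, z) = (-616*C - 428*z) + 1/C = 1/C - 616*C - 428*z)
t(S) = -10 (t(S) = 5*(-2) = -10)
t(Y) + M(382, -276) = -10 + (1/382 - 616*382 - 428*(-276)) = -10 + (1/382 - 235312 + 118128) = -10 - 44764287/382 = -44768107/382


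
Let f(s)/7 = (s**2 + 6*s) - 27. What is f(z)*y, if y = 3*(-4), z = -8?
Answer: 924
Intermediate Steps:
f(s) = -189 + 7*s**2 + 42*s (f(s) = 7*((s**2 + 6*s) - 27) = 7*(-27 + s**2 + 6*s) = -189 + 7*s**2 + 42*s)
y = -12
f(z)*y = (-189 + 7*(-8)**2 + 42*(-8))*(-12) = (-189 + 7*64 - 336)*(-12) = (-189 + 448 - 336)*(-12) = -77*(-12) = 924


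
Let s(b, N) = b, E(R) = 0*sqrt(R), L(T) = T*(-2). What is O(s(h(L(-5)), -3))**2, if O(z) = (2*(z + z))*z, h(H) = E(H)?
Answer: 0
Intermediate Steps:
L(T) = -2*T
E(R) = 0
h(H) = 0
O(z) = 4*z**2 (O(z) = (2*(2*z))*z = (4*z)*z = 4*z**2)
O(s(h(L(-5)), -3))**2 = (4*0**2)**2 = (4*0)**2 = 0**2 = 0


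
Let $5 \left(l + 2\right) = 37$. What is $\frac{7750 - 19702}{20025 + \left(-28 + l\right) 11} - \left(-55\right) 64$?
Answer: $\frac{174002440}{49441} \approx 3519.4$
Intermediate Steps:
$l = \frac{27}{5}$ ($l = -2 + \frac{1}{5} \cdot 37 = -2 + \frac{37}{5} = \frac{27}{5} \approx 5.4$)
$\frac{7750 - 19702}{20025 + \left(-28 + l\right) 11} - \left(-55\right) 64 = \frac{7750 - 19702}{20025 + \left(-28 + \frac{27}{5}\right) 11} - \left(-55\right) 64 = - \frac{11952}{20025 - \frac{1243}{5}} - -3520 = - \frac{11952}{20025 - \frac{1243}{5}} + 3520 = - \frac{11952}{\frac{98882}{5}} + 3520 = \left(-11952\right) \frac{5}{98882} + 3520 = - \frac{29880}{49441} + 3520 = \frac{174002440}{49441}$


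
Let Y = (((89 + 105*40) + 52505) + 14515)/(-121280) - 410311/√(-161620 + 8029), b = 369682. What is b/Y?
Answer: -491052139444648602240/2476308986668488806671 - 2231104138289395916800*I*√153591/2476308986668488806671 ≈ -0.1983 - 353.1*I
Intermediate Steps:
Y = -71309/121280 + 410311*I*√153591/153591 (Y = (((89 + 4200) + 52505) + 14515)*(-1/121280) - 410311*(-I*√153591/153591) = ((4289 + 52505) + 14515)*(-1/121280) - 410311*(-I*√153591/153591) = (56794 + 14515)*(-1/121280) - (-410311)*I*√153591/153591 = 71309*(-1/121280) + 410311*I*√153591/153591 = -71309/121280 + 410311*I*√153591/153591 ≈ -0.58797 + 1047.0*I)
b/Y = 369682/(-71309/121280 + 410311*I*√153591/153591)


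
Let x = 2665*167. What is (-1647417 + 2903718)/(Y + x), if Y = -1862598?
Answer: -1256301/1417543 ≈ -0.88625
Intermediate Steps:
x = 445055
(-1647417 + 2903718)/(Y + x) = (-1647417 + 2903718)/(-1862598 + 445055) = 1256301/(-1417543) = 1256301*(-1/1417543) = -1256301/1417543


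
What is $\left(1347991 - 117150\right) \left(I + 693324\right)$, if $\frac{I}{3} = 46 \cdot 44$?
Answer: $860845272036$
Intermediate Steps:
$I = 6072$ ($I = 3 \cdot 46 \cdot 44 = 3 \cdot 2024 = 6072$)
$\left(1347991 - 117150\right) \left(I + 693324\right) = \left(1347991 - 117150\right) \left(6072 + 693324\right) = \left(1347991 - 117150\right) 699396 = 1230841 \cdot 699396 = 860845272036$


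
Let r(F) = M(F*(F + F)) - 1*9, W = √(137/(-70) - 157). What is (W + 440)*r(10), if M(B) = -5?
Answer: -6160 - I*√778890/5 ≈ -6160.0 - 176.51*I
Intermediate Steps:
W = I*√778890/70 (W = √(137*(-1/70) - 157) = √(-137/70 - 157) = √(-11127/70) = I*√778890/70 ≈ 12.608*I)
r(F) = -14 (r(F) = -5 - 1*9 = -5 - 9 = -14)
(W + 440)*r(10) = (I*√778890/70 + 440)*(-14) = (440 + I*√778890/70)*(-14) = -6160 - I*√778890/5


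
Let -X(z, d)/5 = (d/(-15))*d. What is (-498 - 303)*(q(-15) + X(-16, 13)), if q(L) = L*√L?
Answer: -45123 + 12015*I*√15 ≈ -45123.0 + 46534.0*I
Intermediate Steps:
X(z, d) = d²/3 (X(z, d) = -5*d/(-15)*d = -5*d*(-1/15)*d = -5*(-d/15)*d = -(-1)*d²/3 = d²/3)
q(L) = L^(3/2)
(-498 - 303)*(q(-15) + X(-16, 13)) = (-498 - 303)*((-15)^(3/2) + (⅓)*13²) = -801*(-15*I*√15 + (⅓)*169) = -801*(-15*I*√15 + 169/3) = -801*(169/3 - 15*I*√15) = -45123 + 12015*I*√15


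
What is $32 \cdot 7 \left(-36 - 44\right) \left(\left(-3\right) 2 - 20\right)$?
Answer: $465920$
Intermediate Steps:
$32 \cdot 7 \left(-36 - 44\right) \left(\left(-3\right) 2 - 20\right) = 224 \left(- 80 \left(-6 - 20\right)\right) = 224 \left(\left(-80\right) \left(-26\right)\right) = 224 \cdot 2080 = 465920$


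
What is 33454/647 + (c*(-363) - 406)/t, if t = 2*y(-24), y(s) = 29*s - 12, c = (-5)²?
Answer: 53505071/916152 ≈ 58.402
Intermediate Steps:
c = 25
y(s) = -12 + 29*s
t = -1416 (t = 2*(-12 + 29*(-24)) = 2*(-12 - 696) = 2*(-708) = -1416)
33454/647 + (c*(-363) - 406)/t = 33454/647 + (25*(-363) - 406)/(-1416) = 33454*(1/647) + (-9075 - 406)*(-1/1416) = 33454/647 - 9481*(-1/1416) = 33454/647 + 9481/1416 = 53505071/916152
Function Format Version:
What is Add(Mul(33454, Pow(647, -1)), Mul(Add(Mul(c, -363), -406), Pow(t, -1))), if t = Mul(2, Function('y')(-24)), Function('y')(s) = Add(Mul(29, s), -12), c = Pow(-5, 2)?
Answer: Rational(53505071, 916152) ≈ 58.402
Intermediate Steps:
c = 25
Function('y')(s) = Add(-12, Mul(29, s))
t = -1416 (t = Mul(2, Add(-12, Mul(29, -24))) = Mul(2, Add(-12, -696)) = Mul(2, -708) = -1416)
Add(Mul(33454, Pow(647, -1)), Mul(Add(Mul(c, -363), -406), Pow(t, -1))) = Add(Mul(33454, Pow(647, -1)), Mul(Add(Mul(25, -363), -406), Pow(-1416, -1))) = Add(Mul(33454, Rational(1, 647)), Mul(Add(-9075, -406), Rational(-1, 1416))) = Add(Rational(33454, 647), Mul(-9481, Rational(-1, 1416))) = Add(Rational(33454, 647), Rational(9481, 1416)) = Rational(53505071, 916152)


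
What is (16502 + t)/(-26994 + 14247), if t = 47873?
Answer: -64375/12747 ≈ -5.0502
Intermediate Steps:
(16502 + t)/(-26994 + 14247) = (16502 + 47873)/(-26994 + 14247) = 64375/(-12747) = 64375*(-1/12747) = -64375/12747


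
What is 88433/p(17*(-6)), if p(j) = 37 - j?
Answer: 88433/139 ≈ 636.21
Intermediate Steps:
88433/p(17*(-6)) = 88433/(37 - 17*(-6)) = 88433/(37 - 1*(-102)) = 88433/(37 + 102) = 88433/139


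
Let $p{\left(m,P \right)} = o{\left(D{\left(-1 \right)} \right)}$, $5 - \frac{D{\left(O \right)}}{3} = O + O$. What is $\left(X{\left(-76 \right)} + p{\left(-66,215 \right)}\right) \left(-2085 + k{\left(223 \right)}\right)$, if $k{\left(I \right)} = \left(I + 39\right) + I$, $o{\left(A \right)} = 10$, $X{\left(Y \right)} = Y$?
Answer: $105600$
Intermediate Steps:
$D{\left(O \right)} = 15 - 6 O$ ($D{\left(O \right)} = 15 - 3 \left(O + O\right) = 15 - 3 \cdot 2 O = 15 - 6 O$)
$p{\left(m,P \right)} = 10$
$k{\left(I \right)} = 39 + 2 I$ ($k{\left(I \right)} = \left(39 + I\right) + I = 39 + 2 I$)
$\left(X{\left(-76 \right)} + p{\left(-66,215 \right)}\right) \left(-2085 + k{\left(223 \right)}\right) = \left(-76 + 10\right) \left(-2085 + \left(39 + 2 \cdot 223\right)\right) = - 66 \left(-2085 + \left(39 + 446\right)\right) = - 66 \left(-2085 + 485\right) = \left(-66\right) \left(-1600\right) = 105600$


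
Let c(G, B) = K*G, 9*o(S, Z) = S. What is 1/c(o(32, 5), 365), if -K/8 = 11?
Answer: -9/2816 ≈ -0.0031960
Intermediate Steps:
K = -88 (K = -8*11 = -88)
o(S, Z) = S/9
c(G, B) = -88*G
1/c(o(32, 5), 365) = 1/(-88*32/9) = 1/(-2816/9) = -9/2816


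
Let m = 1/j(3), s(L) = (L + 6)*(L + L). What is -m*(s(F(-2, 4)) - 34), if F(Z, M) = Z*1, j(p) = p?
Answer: 50/3 ≈ 16.667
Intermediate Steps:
F(Z, M) = Z
s(L) = 2*L*(6 + L) (s(L) = (6 + L)*(2*L) = 2*L*(6 + L))
m = ⅓ (m = 1/3 = ⅓ ≈ 0.33333)
-m*(s(F(-2, 4)) - 34) = -(2*(-2)*(6 - 2) - 34)/3 = -(2*(-2)*4 - 34)/3 = -(-16 - 34)/3 = -(-50)/3 = -1*(-50/3) = 50/3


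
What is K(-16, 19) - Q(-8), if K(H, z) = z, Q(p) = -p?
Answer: 11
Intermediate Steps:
K(-16, 19) - Q(-8) = 19 - (-1)*(-8) = 19 - 1*8 = 19 - 8 = 11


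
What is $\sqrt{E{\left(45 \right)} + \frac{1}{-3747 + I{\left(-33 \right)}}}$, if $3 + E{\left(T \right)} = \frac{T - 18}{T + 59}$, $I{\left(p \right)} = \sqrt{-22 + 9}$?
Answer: $\frac{\sqrt{26} \sqrt{\frac{1067999 - 285 i \sqrt{13}}{-3747 + i \sqrt{13}}}}{52} \approx 7.7562 \cdot 10^{-8} - 1.6555 i$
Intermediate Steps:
$I{\left(p \right)} = i \sqrt{13}$ ($I{\left(p \right)} = \sqrt{-13} = i \sqrt{13}$)
$E{\left(T \right)} = -3 + \frac{-18 + T}{59 + T}$ ($E{\left(T \right)} = -3 + \frac{T - 18}{T + 59} = -3 + \frac{-18 + T}{59 + T}$)
$\sqrt{E{\left(45 \right)} + \frac{1}{-3747 + I{\left(-33 \right)}}} = \sqrt{\frac{-195 - 90}{59 + 45} + \frac{1}{-3747 + i \sqrt{13}}} = \sqrt{\frac{-195 - 90}{104} + \frac{1}{-3747 + i \sqrt{13}}} = \sqrt{\frac{1}{104} \left(-285\right) + \frac{1}{-3747 + i \sqrt{13}}} = \sqrt{- \frac{285}{104} + \frac{1}{-3747 + i \sqrt{13}}}$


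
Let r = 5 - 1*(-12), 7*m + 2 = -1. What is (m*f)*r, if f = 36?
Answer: -1836/7 ≈ -262.29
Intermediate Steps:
m = -3/7 (m = -2/7 + (⅐)*(-1) = -2/7 - ⅐ = -3/7 ≈ -0.42857)
r = 17 (r = 5 + 12 = 17)
(m*f)*r = -3/7*36*17 = -108/7*17 = -1836/7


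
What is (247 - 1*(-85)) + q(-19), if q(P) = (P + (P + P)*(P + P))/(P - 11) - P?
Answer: 607/2 ≈ 303.50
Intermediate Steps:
q(P) = -P + (P + 4*P²)/(-11 + P) (q(P) = (P + (2*P)*(2*P))/(-11 + P) - P = (P + 4*P²)/(-11 + P) - P = -P + (P + 4*P²)/(-11 + P))
(247 - 1*(-85)) + q(-19) = (247 - 1*(-85)) + 3*(-19)*(4 - 19)/(-11 - 19) = (247 + 85) + 3*(-19)*(-15)/(-30) = 332 + 3*(-19)*(-1/30)*(-15) = 332 - 57/2 = 607/2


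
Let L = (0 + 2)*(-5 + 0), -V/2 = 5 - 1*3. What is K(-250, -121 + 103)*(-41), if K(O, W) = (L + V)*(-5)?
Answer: -2870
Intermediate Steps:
V = -4 (V = -2*(5 - 1*3) = -2*(5 - 3) = -2*2 = -4)
L = -10 (L = 2*(-5) = -10)
K(O, W) = 70 (K(O, W) = (-10 - 4)*(-5) = -14*(-5) = 70)
K(-250, -121 + 103)*(-41) = 70*(-41) = -2870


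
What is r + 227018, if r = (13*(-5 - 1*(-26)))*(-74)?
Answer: 206816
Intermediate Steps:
r = -20202 (r = (13*(-5 + 26))*(-74) = (13*21)*(-74) = 273*(-74) = -20202)
r + 227018 = -20202 + 227018 = 206816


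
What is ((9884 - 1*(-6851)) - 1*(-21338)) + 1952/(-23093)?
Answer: 879217837/23093 ≈ 38073.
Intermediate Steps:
((9884 - 1*(-6851)) - 1*(-21338)) + 1952/(-23093) = ((9884 + 6851) + 21338) + 1952*(-1/23093) = (16735 + 21338) - 1952/23093 = 38073 - 1952/23093 = 879217837/23093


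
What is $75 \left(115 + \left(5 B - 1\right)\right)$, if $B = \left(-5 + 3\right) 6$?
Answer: $4050$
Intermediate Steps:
$B = -12$ ($B = \left(-2\right) 6 = -12$)
$75 \left(115 + \left(5 B - 1\right)\right) = 75 \left(115 + \left(5 \left(-12\right) - 1\right)\right) = 75 \left(115 - 61\right) = 75 \cdot 54 = 4050$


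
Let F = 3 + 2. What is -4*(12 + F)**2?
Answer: -1156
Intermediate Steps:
F = 5
-4*(12 + F)**2 = -4*(12 + 5)**2 = -4*17**2 = -4*289 = -1156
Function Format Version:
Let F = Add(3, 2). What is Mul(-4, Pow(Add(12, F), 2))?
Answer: -1156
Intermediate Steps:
F = 5
Mul(-4, Pow(Add(12, F), 2)) = Mul(-4, Pow(Add(12, 5), 2)) = Mul(-4, Pow(17, 2)) = Mul(-4, 289) = -1156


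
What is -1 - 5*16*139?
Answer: -11121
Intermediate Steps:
-1 - 5*16*139 = -1 - 80*139 = -1 - 11120 = -11121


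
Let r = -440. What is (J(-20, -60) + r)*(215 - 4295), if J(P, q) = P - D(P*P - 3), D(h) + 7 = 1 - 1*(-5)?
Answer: 1872720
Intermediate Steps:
D(h) = -1 (D(h) = -7 + (1 - 1*(-5)) = -7 + (1 + 5) = -7 + 6 = -1)
J(P, q) = 1 + P (J(P, q) = P - 1*(-1) = P + 1 = 1 + P)
(J(-20, -60) + r)*(215 - 4295) = ((1 - 20) - 440)*(215 - 4295) = (-19 - 440)*(-4080) = -459*(-4080) = 1872720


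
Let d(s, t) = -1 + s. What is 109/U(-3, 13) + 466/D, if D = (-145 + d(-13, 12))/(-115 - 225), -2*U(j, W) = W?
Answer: 2025058/2067 ≈ 979.71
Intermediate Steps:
U(j, W) = -W/2
D = 159/340 (D = (-145 + (-1 - 13))/(-115 - 225) = (-145 - 14)/(-340) = -159*(-1/340) = 159/340 ≈ 0.46765)
109/U(-3, 13) + 466/D = 109/((-½*13)) + 466/(159/340) = 109/(-13/2) + 466*(340/159) = 109*(-2/13) + 158440/159 = -218/13 + 158440/159 = 2025058/2067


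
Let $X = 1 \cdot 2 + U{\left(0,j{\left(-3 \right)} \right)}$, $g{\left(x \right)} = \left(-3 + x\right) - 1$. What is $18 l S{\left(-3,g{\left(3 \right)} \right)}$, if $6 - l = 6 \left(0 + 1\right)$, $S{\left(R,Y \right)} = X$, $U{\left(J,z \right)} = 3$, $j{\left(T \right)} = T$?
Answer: $0$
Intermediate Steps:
$g{\left(x \right)} = -4 + x$
$X = 5$ ($X = 1 \cdot 2 + 3 = 2 + 3 = 5$)
$S{\left(R,Y \right)} = 5$
$l = 0$ ($l = 6 - 6 \left(0 + 1\right) = 6 - 6 \cdot 1 = 6 - 6 = 0$)
$18 l S{\left(-3,g{\left(3 \right)} \right)} = 18 \cdot 0 \cdot 5 = 0 \cdot 5 = 0$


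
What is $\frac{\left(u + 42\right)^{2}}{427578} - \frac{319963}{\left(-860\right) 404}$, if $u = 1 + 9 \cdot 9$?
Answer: $\frac{1652922989}{1727415120} \approx 0.95688$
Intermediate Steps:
$u = 82$ ($u = 1 + 81 = 82$)
$\frac{\left(u + 42\right)^{2}}{427578} - \frac{319963}{\left(-860\right) 404} = \frac{\left(82 + 42\right)^{2}}{427578} - \frac{319963}{\left(-860\right) 404} = 124^{2} \cdot \frac{1}{427578} - \frac{319963}{-347440} = 15376 \cdot \frac{1}{427578} - - \frac{7441}{8080} = \frac{7688}{213789} + \frac{7441}{8080} = \frac{1652922989}{1727415120}$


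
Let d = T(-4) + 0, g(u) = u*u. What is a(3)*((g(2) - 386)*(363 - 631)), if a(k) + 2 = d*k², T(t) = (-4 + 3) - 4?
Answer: -4811672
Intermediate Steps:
T(t) = -5 (T(t) = -1 - 4 = -5)
g(u) = u²
d = -5 (d = -5 + 0 = -5)
a(k) = -2 - 5*k²
a(3)*((g(2) - 386)*(363 - 631)) = (-2 - 5*3²)*((2² - 386)*(363 - 631)) = (-2 - 5*9)*((4 - 386)*(-268)) = (-2 - 45)*(-382*(-268)) = -47*102376 = -4811672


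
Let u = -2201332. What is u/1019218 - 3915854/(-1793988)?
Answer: 10486422539/457116215346 ≈ 0.022940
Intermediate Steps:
u/1019218 - 3915854/(-1793988) = -2201332/1019218 - 3915854/(-1793988) = -2201332*1/1019218 - 3915854*(-1/1793988) = -1100666/509609 + 1957927/896994 = 10486422539/457116215346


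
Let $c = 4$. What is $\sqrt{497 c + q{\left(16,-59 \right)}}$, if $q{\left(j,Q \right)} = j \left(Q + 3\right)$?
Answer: $2 \sqrt{273} \approx 33.045$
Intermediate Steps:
$q{\left(j,Q \right)} = j \left(3 + Q\right)$
$\sqrt{497 c + q{\left(16,-59 \right)}} = \sqrt{497 \cdot 4 + 16 \left(3 - 59\right)} = \sqrt{1988 + 16 \left(-56\right)} = \sqrt{1988 - 896} = \sqrt{1092} = 2 \sqrt{273}$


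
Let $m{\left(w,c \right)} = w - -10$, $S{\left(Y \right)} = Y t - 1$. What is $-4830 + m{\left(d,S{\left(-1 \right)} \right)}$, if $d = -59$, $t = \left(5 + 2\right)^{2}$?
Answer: $-4879$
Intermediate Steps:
$t = 49$ ($t = 7^{2} = 49$)
$S{\left(Y \right)} = -1 + 49 Y$ ($S{\left(Y \right)} = Y 49 - 1 = 49 Y - 1 = -1 + 49 Y$)
$m{\left(w,c \right)} = 10 + w$ ($m{\left(w,c \right)} = w + 10 = 10 + w$)
$-4830 + m{\left(d,S{\left(-1 \right)} \right)} = -4830 + \left(10 - 59\right) = -4830 - 49 = -4879$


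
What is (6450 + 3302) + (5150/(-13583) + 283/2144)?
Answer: 283990078293/29121952 ≈ 9751.8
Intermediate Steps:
(6450 + 3302) + (5150/(-13583) + 283/2144) = 9752 + (5150*(-1/13583) + 283*(1/2144)) = 9752 + (-5150/13583 + 283/2144) = 9752 - 7197611/29121952 = 283990078293/29121952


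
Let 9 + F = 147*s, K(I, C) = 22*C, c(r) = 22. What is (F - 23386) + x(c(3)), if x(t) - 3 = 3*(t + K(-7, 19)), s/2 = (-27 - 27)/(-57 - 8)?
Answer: -1418804/65 ≈ -21828.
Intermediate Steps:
s = 108/65 (s = 2*((-27 - 27)/(-57 - 8)) = 2*(-54/(-65)) = 2*(-54*(-1/65)) = 2*(54/65) = 108/65 ≈ 1.6615)
x(t) = 1257 + 3*t (x(t) = 3 + 3*(t + 22*19) = 3 + 3*(t + 418) = 3 + 3*(418 + t) = 3 + (1254 + 3*t) = 1257 + 3*t)
F = 15291/65 (F = -9 + 147*(108/65) = -9 + 15876/65 = 15291/65 ≈ 235.25)
(F - 23386) + x(c(3)) = (15291/65 - 23386) + (1257 + 3*22) = -1504799/65 + (1257 + 66) = -1504799/65 + 1323 = -1418804/65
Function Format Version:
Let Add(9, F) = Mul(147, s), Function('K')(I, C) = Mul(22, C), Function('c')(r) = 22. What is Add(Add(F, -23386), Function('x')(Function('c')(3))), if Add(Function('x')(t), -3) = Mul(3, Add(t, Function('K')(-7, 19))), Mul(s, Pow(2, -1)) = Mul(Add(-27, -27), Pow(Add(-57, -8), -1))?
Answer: Rational(-1418804, 65) ≈ -21828.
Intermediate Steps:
s = Rational(108, 65) (s = Mul(2, Mul(Add(-27, -27), Pow(Add(-57, -8), -1))) = Mul(2, Mul(-54, Pow(-65, -1))) = Mul(2, Mul(-54, Rational(-1, 65))) = Mul(2, Rational(54, 65)) = Rational(108, 65) ≈ 1.6615)
Function('x')(t) = Add(1257, Mul(3, t)) (Function('x')(t) = Add(3, Mul(3, Add(t, Mul(22, 19)))) = Add(3, Mul(3, Add(t, 418))) = Add(3, Mul(3, Add(418, t))) = Add(3, Add(1254, Mul(3, t))) = Add(1257, Mul(3, t)))
F = Rational(15291, 65) (F = Add(-9, Mul(147, Rational(108, 65))) = Add(-9, Rational(15876, 65)) = Rational(15291, 65) ≈ 235.25)
Add(Add(F, -23386), Function('x')(Function('c')(3))) = Add(Add(Rational(15291, 65), -23386), Add(1257, Mul(3, 22))) = Add(Rational(-1504799, 65), Add(1257, 66)) = Add(Rational(-1504799, 65), 1323) = Rational(-1418804, 65)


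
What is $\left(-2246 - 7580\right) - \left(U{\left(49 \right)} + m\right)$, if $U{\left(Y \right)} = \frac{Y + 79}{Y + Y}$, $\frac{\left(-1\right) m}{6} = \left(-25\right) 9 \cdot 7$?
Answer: $- \frac{944588}{49} \approx -19277.0$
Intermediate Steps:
$m = 9450$ ($m = - 6 \left(-25\right) 9 \cdot 7 = - 6 \left(\left(-225\right) 7\right) = \left(-6\right) \left(-1575\right) = 9450$)
$U{\left(Y \right)} = \frac{79 + Y}{2 Y}$
$\left(-2246 - 7580\right) - \left(U{\left(49 \right)} + m\right) = \left(-2246 - 7580\right) - \left(\frac{79 + 49}{2 \cdot 49} + 9450\right) = -9826 - \left(\frac{1}{2} \cdot \frac{1}{49} \cdot 128 + 9450\right) = -9826 - \left(\frac{64}{49} + 9450\right) = -9826 - \frac{463114}{49} = - \frac{944588}{49}$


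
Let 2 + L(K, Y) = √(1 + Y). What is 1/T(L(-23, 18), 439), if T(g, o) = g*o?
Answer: 2/6585 + √19/6585 ≈ 0.00096566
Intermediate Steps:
L(K, Y) = -2 + √(1 + Y)
1/T(L(-23, 18), 439) = 1/((-2 + √(1 + 18))*439) = 1/((-2 + √19)*439) = 1/(-878 + 439*√19)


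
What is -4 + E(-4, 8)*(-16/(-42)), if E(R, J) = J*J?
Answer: 428/21 ≈ 20.381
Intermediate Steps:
E(R, J) = J²
-4 + E(-4, 8)*(-16/(-42)) = -4 + 8²*(-16/(-42)) = -4 + 64*(-16*(-1/42)) = -4 + 64*(8/21) = -4 + 512/21 = 428/21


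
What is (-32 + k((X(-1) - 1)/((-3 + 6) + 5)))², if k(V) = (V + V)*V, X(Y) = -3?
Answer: 3969/4 ≈ 992.25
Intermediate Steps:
k(V) = 2*V² (k(V) = (2*V)*V = 2*V²)
(-32 + k((X(-1) - 1)/((-3 + 6) + 5)))² = (-32 + 2*((-3 - 1)/((-3 + 6) + 5))²)² = (-32 + 2*(-4/(3 + 5))²)² = (-32 + 2*(-4/8)²)² = (-32 + 2*(-4*⅛)²)² = (-32 + 2*(-½)²)² = (-32 + 2*(¼))² = (-32 + ½)² = (-63/2)² = 3969/4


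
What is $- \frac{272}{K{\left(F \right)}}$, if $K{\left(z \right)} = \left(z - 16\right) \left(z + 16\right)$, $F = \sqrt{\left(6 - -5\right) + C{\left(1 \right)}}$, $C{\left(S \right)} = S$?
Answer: $\frac{68}{61} \approx 1.1148$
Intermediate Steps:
$F = 2 \sqrt{3}$ ($F = \sqrt{\left(6 - -5\right) + 1} = \sqrt{\left(6 + 5\right) + 1} = \sqrt{11 + 1} = \sqrt{12} = 2 \sqrt{3} \approx 3.4641$)
$K{\left(z \right)} = \left(-16 + z\right) \left(16 + z\right)$
$- \frac{272}{K{\left(F \right)}} = - \frac{272}{-256 + \left(2 \sqrt{3}\right)^{2}} = - \frac{272}{-256 + 12} = - \frac{272}{-244} = \left(-272\right) \left(- \frac{1}{244}\right) = \frac{68}{61}$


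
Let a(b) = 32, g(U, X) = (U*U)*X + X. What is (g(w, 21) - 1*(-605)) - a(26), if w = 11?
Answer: 3135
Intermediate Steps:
g(U, X) = X + X*U**2 (g(U, X) = U**2*X + X = X*U**2 + X = X + X*U**2)
(g(w, 21) - 1*(-605)) - a(26) = (21*(1 + 11**2) - 1*(-605)) - 1*32 = (21*(1 + 121) + 605) - 32 = (21*122 + 605) - 32 = (2562 + 605) - 32 = 3167 - 32 = 3135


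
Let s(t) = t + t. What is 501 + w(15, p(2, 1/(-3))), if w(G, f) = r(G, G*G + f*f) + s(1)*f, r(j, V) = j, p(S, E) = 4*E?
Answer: 1540/3 ≈ 513.33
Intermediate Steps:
s(t) = 2*t
w(G, f) = G + 2*f (w(G, f) = G + (2*1)*f = G + 2*f)
501 + w(15, p(2, 1/(-3))) = 501 + (15 + 2*(4/(-3))) = 501 + (15 + 2*(4*(-⅓))) = 501 + (15 + 2*(-4/3)) = 501 + (15 - 8/3) = 501 + 37/3 = 1540/3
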